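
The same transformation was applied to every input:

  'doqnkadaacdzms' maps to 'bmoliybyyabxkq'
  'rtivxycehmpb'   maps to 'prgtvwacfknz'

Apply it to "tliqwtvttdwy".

rjgourtrrbuw

The transformation: shift every letter 2 places backward in the alphabet (wrapping around).
"tliqwtvttdwy" → "rjgourtrrbuw".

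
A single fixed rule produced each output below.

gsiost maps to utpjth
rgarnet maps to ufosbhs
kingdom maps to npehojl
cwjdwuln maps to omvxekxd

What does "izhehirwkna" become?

In each case the input is transformed by: shift every letter 1 place forward in the alphabet (wrapping around), then reverse the string.
For "izhehirwkna", step one produces "jaifijsxlob"; step two turns that into "bolxsjifiaj".
(Check on "rgarnet": → "shbsofu" → "ufosbhs" ✓)

bolxsjifiaj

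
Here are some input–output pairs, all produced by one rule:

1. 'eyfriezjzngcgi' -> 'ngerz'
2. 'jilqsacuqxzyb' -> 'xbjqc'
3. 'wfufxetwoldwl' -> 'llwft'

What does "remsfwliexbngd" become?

What's happening: keep one character in every 3, starting at position 1 (positions 1st, 4th, 7th, ...), then move the first 3 characters to the end (rotate left by 3).
On "remsfwliexbngd": the first step gives "rslxg", and the second then gives "xgrsl".

xgrsl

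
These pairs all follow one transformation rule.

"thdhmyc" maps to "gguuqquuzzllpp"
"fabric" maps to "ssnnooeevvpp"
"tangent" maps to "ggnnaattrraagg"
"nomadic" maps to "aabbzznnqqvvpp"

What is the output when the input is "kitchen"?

xxvvggppuurraa

In each case the input is transformed by: shift every letter 13 places forward in the alphabet (wrapping around) — i.e. ROT13, then double every character.
So "kitchen" becomes "xxvvggppuurraa".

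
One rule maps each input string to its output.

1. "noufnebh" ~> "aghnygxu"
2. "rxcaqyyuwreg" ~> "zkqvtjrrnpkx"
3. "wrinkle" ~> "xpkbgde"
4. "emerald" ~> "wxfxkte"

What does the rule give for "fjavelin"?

Rule — shift every letter 7 places backward in the alphabet (wrapping around), then move the last character to the front.
"fjavelin" → "yctoxebg" → "gyctoxeb".

gyctoxeb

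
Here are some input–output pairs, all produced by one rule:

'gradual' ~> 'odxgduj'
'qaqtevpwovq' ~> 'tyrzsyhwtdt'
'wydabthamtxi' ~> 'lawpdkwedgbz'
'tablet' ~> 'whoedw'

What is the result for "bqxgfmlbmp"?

The rule is to reverse the string, then shift every letter 3 places forward in the alphabet (wrapping around).
On "bqxgfmlbmp": the first step gives "pmblmfgxqb", and the second then gives "speopijate".

speopijate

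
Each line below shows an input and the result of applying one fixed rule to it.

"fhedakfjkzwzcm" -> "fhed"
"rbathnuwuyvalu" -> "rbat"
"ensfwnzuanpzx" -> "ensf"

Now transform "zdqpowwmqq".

In each case the input is transformed by: keep only the first 4 characters.
Doing the same to "zdqpowwmqq": "zdqp".

zdqp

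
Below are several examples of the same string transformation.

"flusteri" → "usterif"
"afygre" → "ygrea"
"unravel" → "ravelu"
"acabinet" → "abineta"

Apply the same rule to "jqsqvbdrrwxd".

sqvbdrrwxdj

Rule — move the first 2 characters to the end (rotate left by 2), then delete the last character.
Working it through for "jqsqvbdrrwxd": intermediate "sqvbdrrwxdjq", final "sqvbdrrwxdj".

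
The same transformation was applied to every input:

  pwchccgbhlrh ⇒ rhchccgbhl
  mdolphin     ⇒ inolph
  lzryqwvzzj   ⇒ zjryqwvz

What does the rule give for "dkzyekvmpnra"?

razyekvmpn

The rule is to delete the first 2 characters, then move the last 2 characters to the front (rotate right by 2).
So "dkzyekvmpnra" becomes "razyekvmpn".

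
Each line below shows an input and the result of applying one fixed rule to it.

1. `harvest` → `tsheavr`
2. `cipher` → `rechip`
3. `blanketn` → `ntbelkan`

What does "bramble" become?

elbbrma

Rule — move the last character to the front, then take characters alternately from the front and the back (1st, last, 2nd, 2nd-last, ...).
Applying both steps to "bramble": "ebrambl", then "elbbrma".
(Check on "blanketn": → "nblanket" → "ntbelkan" ✓)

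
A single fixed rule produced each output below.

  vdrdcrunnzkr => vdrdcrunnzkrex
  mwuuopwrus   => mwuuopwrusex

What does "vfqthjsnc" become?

vfqthjsncex

The pattern: append "ex".
Doing the same to "vfqthjsnc": "vfqthjsncex".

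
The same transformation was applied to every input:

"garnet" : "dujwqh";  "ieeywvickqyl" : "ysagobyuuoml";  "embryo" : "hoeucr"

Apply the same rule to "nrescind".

What's happening: swap the front and back halves of the string, then shift every letter 10 places backward in the alphabet (wrapping around).
Starting from "nrescind": after the first operation, "cindnres"; after the second, "sydtdhui".

sydtdhui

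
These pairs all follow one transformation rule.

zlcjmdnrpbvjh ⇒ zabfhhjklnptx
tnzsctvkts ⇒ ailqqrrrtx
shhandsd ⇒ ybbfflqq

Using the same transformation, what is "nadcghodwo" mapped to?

Rule — sort the characters into alphabetical order, then shift every letter 2 places backward in the alphabet (wrapping around).
Applying both steps to "nadcghodwo": "acddghnoow", then "yabbeflmmu".

yabbeflmmu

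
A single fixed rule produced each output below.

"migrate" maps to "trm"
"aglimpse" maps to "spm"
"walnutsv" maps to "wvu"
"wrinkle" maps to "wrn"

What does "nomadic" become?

onm

What's happening: sort the characters into reverse alphabetical order, then keep only the first 3 characters.
On "nomadic": the first step gives "onmidca", and the second then gives "onm".
(Check on "wrinkle": → "wrnlkie" → "wrn" ✓)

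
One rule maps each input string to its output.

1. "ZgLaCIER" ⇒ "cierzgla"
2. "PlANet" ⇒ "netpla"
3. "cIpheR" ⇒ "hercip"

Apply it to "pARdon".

The transformation: swap the front and back halves of the string, then convert every letter to lowercase.
"pARdon" → "donpAR" → "donpar".

donpar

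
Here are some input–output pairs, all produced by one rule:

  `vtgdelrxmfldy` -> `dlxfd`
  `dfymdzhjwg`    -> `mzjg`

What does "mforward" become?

rad

The pattern: delete the first 3 characters, then keep every other character starting from the first (positions 1st, 3rd, 5th, ...).
Starting from "mforward": after the first operation, "rward"; after the second, "rad".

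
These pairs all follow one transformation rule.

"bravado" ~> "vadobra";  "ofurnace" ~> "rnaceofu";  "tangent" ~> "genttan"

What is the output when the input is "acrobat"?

In each case the input is transformed by: move the first 3 characters to the end (rotate left by 3).
For "acrobat" the result is "obatacr".

obatacr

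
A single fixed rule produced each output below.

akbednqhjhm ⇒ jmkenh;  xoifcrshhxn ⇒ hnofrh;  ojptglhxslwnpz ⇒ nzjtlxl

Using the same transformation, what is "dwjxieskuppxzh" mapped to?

xhwxekp

Rule — move the last 3 characters to the front (rotate right by 3), then keep every other character starting from the first (positions 1st, 3rd, 5th, ...).
Starting from "dwjxieskuppxzh": after the first operation, "xzhdwjxieskupp"; after the second, "xhwxekp".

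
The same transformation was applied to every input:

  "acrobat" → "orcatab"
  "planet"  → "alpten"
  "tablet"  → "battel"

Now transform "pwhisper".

sihwprep

The transformation: move the last 3 characters to the front (rotate right by 3), then reverse the string.
Starting from "pwhisper": after the first operation, "perpwhis"; after the second, "sihwprep".
(Check on "planet": → "netpla" → "alpten" ✓)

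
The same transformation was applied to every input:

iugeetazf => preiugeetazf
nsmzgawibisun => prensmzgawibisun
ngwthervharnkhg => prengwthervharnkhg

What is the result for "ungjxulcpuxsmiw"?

preungjxulcpuxsmiw

Looking at the pairs, the operation is to prepend "pre".
"ungjxulcpuxsmiw" → "preungjxulcpuxsmiw".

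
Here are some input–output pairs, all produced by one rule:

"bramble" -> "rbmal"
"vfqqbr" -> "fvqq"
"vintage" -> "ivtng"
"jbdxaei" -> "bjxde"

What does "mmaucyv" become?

Each output is the input with this applied: swap each adjacent pair of characters (1↔2, 3↔4, ...), then delete the last 2 characters.
Working it through for "mmaucyv": intermediate "mmuaycv", final "mmuay".

mmuay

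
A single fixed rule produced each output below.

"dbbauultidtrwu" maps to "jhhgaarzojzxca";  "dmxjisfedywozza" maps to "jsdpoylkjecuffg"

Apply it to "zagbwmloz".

What's happening: shift every letter 6 places forward in the alphabet (wrapping around).
So "zagbwmloz" becomes "fgmhcsruf".

fgmhcsruf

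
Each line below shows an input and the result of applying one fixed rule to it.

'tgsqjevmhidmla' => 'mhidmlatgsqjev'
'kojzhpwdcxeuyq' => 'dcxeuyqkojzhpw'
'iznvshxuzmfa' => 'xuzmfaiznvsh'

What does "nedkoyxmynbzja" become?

mynbzjanedkoyx

The pattern: swap the front and back halves of the string.
For "nedkoyxmynbzja" the result is "mynbzjanedkoyx".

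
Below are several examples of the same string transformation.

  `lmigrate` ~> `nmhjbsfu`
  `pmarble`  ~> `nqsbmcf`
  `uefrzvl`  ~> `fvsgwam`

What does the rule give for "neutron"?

fouvpso

Each output is the input with this applied: shift every letter 1 place forward in the alphabet (wrapping around), then swap each adjacent pair of characters (1↔2, 3↔4, ...).
Applying both steps to "neutron": "ofvuspo", then "fouvpso".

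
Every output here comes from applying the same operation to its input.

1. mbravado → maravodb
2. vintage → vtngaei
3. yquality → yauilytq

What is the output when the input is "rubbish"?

The transformation: swap each adjacent pair of characters (1↔2, 3↔4, ...), then move the first character to the end.
So "rubbish" becomes "rbbsihu".

rbbsihu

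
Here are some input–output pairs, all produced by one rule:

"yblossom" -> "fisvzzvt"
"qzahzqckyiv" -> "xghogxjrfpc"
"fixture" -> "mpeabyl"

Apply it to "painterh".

whpualyo

Looking at the pairs, the operation is to shift every letter 7 places forward in the alphabet (wrapping around).
So "painterh" becomes "whpualyo".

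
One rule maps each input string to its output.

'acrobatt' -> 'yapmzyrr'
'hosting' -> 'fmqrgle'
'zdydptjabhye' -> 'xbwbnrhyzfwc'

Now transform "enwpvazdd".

cluntyxbb

Looking at the pairs, the operation is to shift every letter 2 places backward in the alphabet (wrapping around).
For "enwpvazdd" the result is "cluntyxbb".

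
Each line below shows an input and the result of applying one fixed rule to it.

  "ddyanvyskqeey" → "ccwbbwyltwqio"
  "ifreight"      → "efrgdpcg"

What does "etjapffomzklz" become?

The pattern: shift every letter 2 places backward in the alphabet (wrapping around), then move the last 3 characters to the front (rotate right by 3).
On "etjapffomzklz": the first step gives "crhynddmkxijx", and the second then gives "ijxcrhynddmkx".

ijxcrhynddmkx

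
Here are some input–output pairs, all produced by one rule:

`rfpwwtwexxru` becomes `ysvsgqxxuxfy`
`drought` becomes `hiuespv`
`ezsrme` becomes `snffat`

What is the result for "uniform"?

psnvojg

Rule — shift every letter 1 place forward in the alphabet (wrapping around), then move the last 3 characters to the front (rotate right by 3).
"uniform" → "vojgpsn" → "psnvojg".
(Check on "rfpwwtwexxru": → "sgqxxuxfyysv" → "ysvsgqxxuxfy" ✓)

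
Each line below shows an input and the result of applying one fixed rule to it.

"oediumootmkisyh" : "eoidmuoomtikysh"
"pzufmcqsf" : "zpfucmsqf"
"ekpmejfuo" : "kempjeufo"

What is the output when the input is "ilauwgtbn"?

What's happening: swap each adjacent pair of characters (1↔2, 3↔4, ...).
Doing the same to "ilauwgtbn": "liuagwbtn".

liuagwbtn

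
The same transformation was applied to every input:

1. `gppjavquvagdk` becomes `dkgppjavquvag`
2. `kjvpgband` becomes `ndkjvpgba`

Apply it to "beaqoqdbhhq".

Each output is the input with this applied: move the last 2 characters to the front (rotate right by 2).
"beaqoqdbhhq" → "hqbeaqoqdbh".

hqbeaqoqdbh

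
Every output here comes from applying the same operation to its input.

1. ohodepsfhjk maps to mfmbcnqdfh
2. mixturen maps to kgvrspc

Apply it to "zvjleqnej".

xthjcolc

Rule — delete the last character, then shift every letter 2 places backward in the alphabet (wrapping around).
"zvjleqnej" → "zvjleqne" → "xthjcolc".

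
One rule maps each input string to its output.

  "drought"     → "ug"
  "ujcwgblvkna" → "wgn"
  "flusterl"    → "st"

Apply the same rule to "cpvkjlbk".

kj

Rule — swap each adjacent pair of characters (1↔2, 3↔4, ...), then keep one character in every 3, starting at position 3 (positions 3rd, 6th, 9th, ...).
On "cpvkjlbk": the first step gives "pckvljkb", and the second then gives "kj".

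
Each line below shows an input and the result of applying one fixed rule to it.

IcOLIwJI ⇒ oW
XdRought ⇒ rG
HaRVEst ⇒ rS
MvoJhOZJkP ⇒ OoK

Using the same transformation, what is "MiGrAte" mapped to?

gT

Each output is the input with this applied: keep one character in every 3, starting at position 3 (positions 3rd, 6th, 9th, ...), then flip the case of every letter.
Working it through for "MiGrAte": intermediate "Gt", final "gT".
(Check on "XdRought": → "Rg" → "rG" ✓)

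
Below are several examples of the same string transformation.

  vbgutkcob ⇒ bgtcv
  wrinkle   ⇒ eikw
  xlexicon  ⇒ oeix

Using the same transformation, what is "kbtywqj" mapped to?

The pattern: keep every other character starting from the first (positions 1st, 3rd, 5th, ...), then swap the first and last characters.
"kbtywqj" → "ktwj" → "jtwk".

jtwk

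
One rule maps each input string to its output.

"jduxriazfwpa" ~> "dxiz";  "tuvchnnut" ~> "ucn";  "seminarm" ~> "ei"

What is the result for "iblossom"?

bo

Each output is the input with this applied: delete the last 3 characters, then keep every other character starting from the second (positions 2nd, 4th, 6th, ...).
Working it through for "iblossom": intermediate "iblos", final "bo".
(Check on "tuvchnnut": → "tuvchn" → "ucn" ✓)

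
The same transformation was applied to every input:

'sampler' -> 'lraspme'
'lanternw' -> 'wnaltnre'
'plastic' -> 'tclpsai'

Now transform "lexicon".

cnelixo

The rule is to swap each adjacent pair of characters (1↔2, 3↔4, ...), then move the last 2 characters to the front (rotate right by 2).
Starting from "lexicon": after the first operation, "elixocn"; after the second, "cnelixo".
(Check on "lanternw": → "altnrewn" → "wnaltnre" ✓)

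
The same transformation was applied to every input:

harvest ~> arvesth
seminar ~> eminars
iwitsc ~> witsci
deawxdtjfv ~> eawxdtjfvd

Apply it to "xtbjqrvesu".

Rule — move the first character to the end.
Applying that to "xtbjqrvesu" gives "tbjqrvesux".

tbjqrvesux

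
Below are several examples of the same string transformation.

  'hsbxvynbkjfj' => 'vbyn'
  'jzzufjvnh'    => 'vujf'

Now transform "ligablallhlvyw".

llal

Rule — take characters alternately from the front and the back (1st, last, 2nd, 2nd-last, ...), then keep only the last 4 characters.
Working it through for "ligablallhlvyw": intermediate "lwiygvalbhllal", final "llal".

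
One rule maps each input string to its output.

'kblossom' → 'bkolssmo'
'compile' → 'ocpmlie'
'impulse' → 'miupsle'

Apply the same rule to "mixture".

imtxrue

The pattern: swap each adjacent pair of characters (1↔2, 3↔4, ...).
On "mixture" that produces "imtxrue".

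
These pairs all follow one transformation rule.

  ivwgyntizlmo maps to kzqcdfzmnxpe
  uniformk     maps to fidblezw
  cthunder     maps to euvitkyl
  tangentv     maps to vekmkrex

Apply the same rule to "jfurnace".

The pattern: swap the front and back halves of the string, then shift every letter 9 places backward in the alphabet (wrapping around).
Applying both steps to "jfurnace": "nacejfur", then "ertvawli".
(Check on "tangentv": → "entvtang" → "vekmkrex" ✓)

ertvawli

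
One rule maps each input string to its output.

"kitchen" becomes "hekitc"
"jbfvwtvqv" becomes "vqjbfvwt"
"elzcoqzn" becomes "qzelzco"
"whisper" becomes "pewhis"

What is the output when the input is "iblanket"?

Rule — delete the last character, then move the last 2 characters to the front (rotate right by 2).
"iblanket" → "iblanke" → "keiblan".
(Check on "elzcoqzn": → "elzcoqz" → "qzelzco" ✓)

keiblan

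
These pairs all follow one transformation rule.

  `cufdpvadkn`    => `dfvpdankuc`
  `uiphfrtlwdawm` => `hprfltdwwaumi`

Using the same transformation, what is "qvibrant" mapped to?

biartnvq

The pattern: move the first 2 characters to the end (rotate left by 2), then swap each adjacent pair of characters (1↔2, 3↔4, ...).
Applying that to "qvibrant" gives "biartnvq".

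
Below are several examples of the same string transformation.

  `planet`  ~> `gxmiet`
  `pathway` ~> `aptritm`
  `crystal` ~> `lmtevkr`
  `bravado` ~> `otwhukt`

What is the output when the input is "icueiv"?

xbobvn

Looking at the pairs, the operation is to move the first 3 characters to the end (rotate left by 3), then shift every letter 7 places backward in the alphabet (wrapping around).
On "icueiv": the first step gives "eivicu", and the second then gives "xbobvn".
(Check on "crystal": → "stalcry" → "lmtevkr" ✓)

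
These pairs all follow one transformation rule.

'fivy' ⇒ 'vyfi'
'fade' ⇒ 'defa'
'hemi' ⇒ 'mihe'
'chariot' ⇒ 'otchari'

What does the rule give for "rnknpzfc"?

fcrnknpz

In each case the input is transformed by: move the last 2 characters to the front (rotate right by 2).
For "rnknpzfc" the result is "fcrnknpz".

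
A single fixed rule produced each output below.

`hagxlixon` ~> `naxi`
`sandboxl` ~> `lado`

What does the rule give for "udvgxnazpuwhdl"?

ldgnzuh

Looking at the pairs, the operation is to move the last 2 characters to the front (rotate right by 2), then keep every other character starting from the second (positions 2nd, 4th, 6th, ...).
"udvgxnazpuwhdl" → "ldgnzuh".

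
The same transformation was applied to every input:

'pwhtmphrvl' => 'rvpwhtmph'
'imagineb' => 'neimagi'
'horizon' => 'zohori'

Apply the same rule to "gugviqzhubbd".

bbgugviqzhu

Rule — delete the last character, then move the last 2 characters to the front (rotate right by 2).
For "gugviqzhubbd", step one produces "gugviqzhubb"; step two turns that into "bbgugviqzhu".
(Check on "imagineb": → "imagine" → "neimagi" ✓)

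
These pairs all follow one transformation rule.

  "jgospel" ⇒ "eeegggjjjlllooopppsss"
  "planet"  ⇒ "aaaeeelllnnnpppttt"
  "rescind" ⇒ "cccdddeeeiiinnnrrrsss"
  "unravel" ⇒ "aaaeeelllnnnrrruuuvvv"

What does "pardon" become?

What's happening: repeat every character 3 times, then sort the characters into alphabetical order.
Applying both steps to "pardon": "pppaaarrrdddooonnn", then "aaadddnnnoooppprrr".

aaadddnnnoooppprrr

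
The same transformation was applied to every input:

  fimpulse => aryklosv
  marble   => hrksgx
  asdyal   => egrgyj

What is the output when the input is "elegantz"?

Each output is the input with this applied: swap the front and back halves of the string, then shift every letter 6 places forward in the alphabet (wrapping around).
Starting from "elegantz": after the first operation, "antzeleg"; after the second, "gtzfkrkm".

gtzfkrkm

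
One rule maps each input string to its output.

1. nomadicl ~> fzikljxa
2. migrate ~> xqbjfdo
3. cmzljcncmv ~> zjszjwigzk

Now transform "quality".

fqvnrxi

The rule is to move the last 3 characters to the front (rotate right by 3), then shift every letter 3 places backward in the alphabet (wrapping around).
Applying both steps to "quality": "ityqual", then "fqvnrxi".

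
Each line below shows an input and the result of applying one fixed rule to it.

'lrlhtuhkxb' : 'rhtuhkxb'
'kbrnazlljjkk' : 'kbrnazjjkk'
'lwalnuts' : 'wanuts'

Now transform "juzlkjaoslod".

In each case the input is transformed by: remove every "l".
For "juzlkjaoslod" the result is "juzkjaosod".

juzkjaosod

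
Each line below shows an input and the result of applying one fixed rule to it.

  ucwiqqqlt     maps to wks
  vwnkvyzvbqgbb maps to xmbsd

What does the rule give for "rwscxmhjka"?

tejc

The transformation: shift every letter 2 places forward in the alphabet (wrapping around), then keep one character in every 3, starting at position 1 (positions 1st, 4th, 7th, ...).
Applying that to "rwscxmhjka" gives "tejc".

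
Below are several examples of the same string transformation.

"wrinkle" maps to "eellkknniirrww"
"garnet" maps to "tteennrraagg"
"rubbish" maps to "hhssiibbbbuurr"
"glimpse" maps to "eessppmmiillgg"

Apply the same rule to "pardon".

The rule is to double every character, then reverse the string.
Applying both steps to "pardon": "ppaarrddoonn", then "nnooddrraapp".

nnooddrraapp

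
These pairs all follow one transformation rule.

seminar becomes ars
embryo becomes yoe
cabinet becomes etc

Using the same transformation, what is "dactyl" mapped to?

yld

What's happening: move the first character to the end, then keep only the last 3 characters.
Working it through for "dactyl": intermediate "actyld", final "yld".
(Check on "seminar": → "eminars" → "ars" ✓)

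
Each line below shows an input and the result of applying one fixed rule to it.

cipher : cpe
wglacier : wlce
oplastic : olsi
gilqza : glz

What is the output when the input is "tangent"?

The pattern: keep every other character starting from the first (positions 1st, 3rd, 5th, ...).
So "tangent" becomes "tnet".

tnet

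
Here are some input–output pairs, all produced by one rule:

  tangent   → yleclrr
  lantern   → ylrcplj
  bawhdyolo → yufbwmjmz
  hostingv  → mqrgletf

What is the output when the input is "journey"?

The pattern: move the first character to the end, then shift every letter 2 places backward in the alphabet (wrapping around).
Working it through for "journey": intermediate "ourneyj", final "msplcwh".
(Check on "bawhdyolo": → "awhdyolob" → "yufbwmjmz" ✓)

msplcwh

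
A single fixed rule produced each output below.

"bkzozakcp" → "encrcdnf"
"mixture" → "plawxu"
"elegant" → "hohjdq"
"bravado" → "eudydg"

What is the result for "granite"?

judqlw

In each case the input is transformed by: shift every letter 3 places forward in the alphabet (wrapping around), then delete the last character.
Applying both steps to "granite": "judqlwh", then "judqlw".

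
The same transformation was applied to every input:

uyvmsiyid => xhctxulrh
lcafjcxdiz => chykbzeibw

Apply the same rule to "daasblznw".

ymvczzrak

In each case the input is transformed by: shift every letter 1 place backward in the alphabet (wrapping around), then move the last 3 characters to the front (rotate right by 3).
Applying that to "daasblznw" gives "ymvczzrak".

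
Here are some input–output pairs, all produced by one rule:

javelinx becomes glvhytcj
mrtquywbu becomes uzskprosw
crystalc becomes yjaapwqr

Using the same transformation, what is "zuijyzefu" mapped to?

The pattern: move the last 3 characters to the front (rotate right by 3), then shift every letter 2 places backward in the alphabet (wrapping around).
For "zuijyzefu" the result is "cdsxsghwx".

cdsxsghwx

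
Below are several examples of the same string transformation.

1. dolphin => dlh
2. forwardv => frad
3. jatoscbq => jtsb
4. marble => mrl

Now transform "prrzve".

prv

The pattern: swap each adjacent pair of characters (1↔2, 3↔4, ...), then keep every other character starting from the second (positions 2nd, 4th, 6th, ...).
For "prrzve", step one produces "rpzrev"; step two turns that into "prv".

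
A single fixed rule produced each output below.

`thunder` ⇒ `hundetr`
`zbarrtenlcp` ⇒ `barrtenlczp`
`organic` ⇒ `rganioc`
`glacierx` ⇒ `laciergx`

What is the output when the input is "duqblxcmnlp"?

The pattern: swap the first and last characters, then move the first character to the end.
Applying both steps to "duqblxcmnlp": "puqblxcmnld", then "uqblxcmnldp".

uqblxcmnldp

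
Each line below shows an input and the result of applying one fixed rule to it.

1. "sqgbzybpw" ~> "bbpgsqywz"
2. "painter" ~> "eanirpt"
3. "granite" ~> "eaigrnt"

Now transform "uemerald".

The transformation: sort the characters into alphabetical order, then swap each adjacent pair of characters (1↔2, 3↔4, ...).
For "uemerald", step one produces "adeelmru"; step two turns that into "daeemlur".

daeemlur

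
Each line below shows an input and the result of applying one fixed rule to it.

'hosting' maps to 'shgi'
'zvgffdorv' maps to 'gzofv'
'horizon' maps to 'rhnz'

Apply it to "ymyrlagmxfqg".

Looking at the pairs, the operation is to keep every other character starting from the first (positions 1st, 3rd, 5th, ...), then swap each adjacent pair of characters (1↔2, 3↔4, ...).
Applying both steps to "ymyrlagmxfqg": "yylgxq", then "yyglqx".

yyglqx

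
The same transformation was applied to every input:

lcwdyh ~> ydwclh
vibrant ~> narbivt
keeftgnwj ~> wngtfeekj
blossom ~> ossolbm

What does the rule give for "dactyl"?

What's happening: move the last character to the front, then reverse the string.
Working it through for "dactyl": intermediate "ldacty", final "ytcadl".

ytcadl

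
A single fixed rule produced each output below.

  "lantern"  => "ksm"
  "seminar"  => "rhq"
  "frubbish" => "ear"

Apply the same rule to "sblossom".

rnn

Each output is the input with this applied: keep one character in every 3, starting at position 1 (positions 1st, 4th, 7th, ...), then shift every letter 1 place backward in the alphabet (wrapping around).
On "sblossom" that produces "rnn".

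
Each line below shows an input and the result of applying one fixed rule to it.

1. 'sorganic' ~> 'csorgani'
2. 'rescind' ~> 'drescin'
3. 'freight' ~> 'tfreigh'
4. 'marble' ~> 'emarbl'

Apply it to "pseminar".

Looking at the pairs, the operation is to move the last character to the front.
Applying that to "pseminar" gives "rpsemina".

rpsemina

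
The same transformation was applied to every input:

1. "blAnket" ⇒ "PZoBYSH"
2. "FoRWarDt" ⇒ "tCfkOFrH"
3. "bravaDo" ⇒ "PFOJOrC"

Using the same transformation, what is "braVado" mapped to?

PFOjORC

The pattern: shift every letter 12 places backward in the alphabet (wrapping around), then flip the case of every letter.
Working it through for "braVado": intermediate "pfoJorc", final "PFOjORC".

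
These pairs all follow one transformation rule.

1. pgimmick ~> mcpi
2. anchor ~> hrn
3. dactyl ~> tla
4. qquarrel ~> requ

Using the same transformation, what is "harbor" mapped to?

bra

What's happening: swap the front and back halves of the string, then keep every other character starting from the first (positions 1st, 3rd, 5th, ...).
Applying both steps to "harbor": "borhar", then "bra".
(Check on "dactyl": → "tyldac" → "tla" ✓)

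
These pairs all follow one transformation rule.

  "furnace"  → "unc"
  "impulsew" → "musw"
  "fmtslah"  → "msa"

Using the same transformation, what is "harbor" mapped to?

The rule is to keep every other character starting from the second (positions 2nd, 4th, 6th, ...).
On "harbor" that produces "abr".

abr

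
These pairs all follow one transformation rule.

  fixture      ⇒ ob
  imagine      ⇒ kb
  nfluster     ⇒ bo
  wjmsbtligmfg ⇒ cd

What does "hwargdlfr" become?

The pattern: shift every letter 3 places backward in the alphabet (wrapping around), then keep only the last 2 characters.
For "hwargdlfr" the result is "co".
(Check on "nfluster": → "kcirpqbo" → "bo" ✓)

co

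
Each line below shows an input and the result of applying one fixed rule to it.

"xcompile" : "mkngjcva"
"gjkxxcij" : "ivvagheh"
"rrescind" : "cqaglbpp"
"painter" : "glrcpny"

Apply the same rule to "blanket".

ylicrzj

The transformation: shift every letter 2 places backward in the alphabet (wrapping around), then move the first 2 characters to the end (rotate left by 2).
On "blanket": the first step gives "zjylicr", and the second then gives "ylicrzj".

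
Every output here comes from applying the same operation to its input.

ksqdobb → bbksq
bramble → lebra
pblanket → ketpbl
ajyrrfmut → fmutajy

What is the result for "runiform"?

ormrun

Rule — move the first 3 characters to the end (rotate left by 3), then delete the first 2 characters.
Starting from "runiform": after the first operation, "iformrun"; after the second, "ormrun".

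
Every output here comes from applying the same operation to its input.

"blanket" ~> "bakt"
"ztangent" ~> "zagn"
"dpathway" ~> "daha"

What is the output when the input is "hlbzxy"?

hbx

What's happening: keep every other character starting from the first (positions 1st, 3rd, 5th, ...).
So "hlbzxy" becomes "hbx".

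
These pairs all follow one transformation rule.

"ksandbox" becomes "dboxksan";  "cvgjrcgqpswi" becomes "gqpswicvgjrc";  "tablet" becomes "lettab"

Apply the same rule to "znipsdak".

In each case the input is transformed by: swap the front and back halves of the string.
Applying that to "znipsdak" gives "sdakznip".

sdakznip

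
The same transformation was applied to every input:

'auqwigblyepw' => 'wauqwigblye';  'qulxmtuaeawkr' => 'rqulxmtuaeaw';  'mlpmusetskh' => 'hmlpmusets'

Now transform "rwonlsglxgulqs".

srwonlsglxgul

The pattern: move the last character to the front, then delete the last character.
For "rwonlsglxgulqs", step one produces "srwonlsglxgulq"; step two turns that into "srwonlsglxgul".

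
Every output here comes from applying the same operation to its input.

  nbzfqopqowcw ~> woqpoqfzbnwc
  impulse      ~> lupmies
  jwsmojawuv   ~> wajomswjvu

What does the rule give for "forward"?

The transformation: reverse the string, then move the first 2 characters to the end (rotate left by 2).
"forward" → "drawrof" → "awrofdr".

awrofdr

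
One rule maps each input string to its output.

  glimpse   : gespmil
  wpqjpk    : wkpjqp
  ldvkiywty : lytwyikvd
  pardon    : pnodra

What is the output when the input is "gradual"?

What's happening: reverse the string, then move the last character to the front.
"gradual" → "laudarg" → "glaudar".

glaudar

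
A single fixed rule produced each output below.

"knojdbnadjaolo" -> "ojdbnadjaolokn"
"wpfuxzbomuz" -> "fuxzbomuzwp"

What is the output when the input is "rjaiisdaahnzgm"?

aiisdaahnzgmrj

In each case the input is transformed by: move the first 2 characters to the end (rotate left by 2).
On "rjaiisdaahnzgm" that produces "aiisdaahnzgmrj".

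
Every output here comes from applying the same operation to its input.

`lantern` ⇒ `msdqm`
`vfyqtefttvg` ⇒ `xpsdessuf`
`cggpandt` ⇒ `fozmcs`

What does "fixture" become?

wstqd

Looking at the pairs, the operation is to delete the first 2 characters, then shift every letter 1 place backward in the alphabet (wrapping around).
For "fixture", step one produces "xture"; step two turns that into "wstqd".
(Check on "lantern": → "ntern" → "msdqm" ✓)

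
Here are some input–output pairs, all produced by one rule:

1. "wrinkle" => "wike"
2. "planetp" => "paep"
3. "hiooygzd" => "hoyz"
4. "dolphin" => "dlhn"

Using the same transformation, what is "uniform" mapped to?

The rule is to keep every other character starting from the first (positions 1st, 3rd, 5th, ...).
Doing the same to "uniform": "uiom".

uiom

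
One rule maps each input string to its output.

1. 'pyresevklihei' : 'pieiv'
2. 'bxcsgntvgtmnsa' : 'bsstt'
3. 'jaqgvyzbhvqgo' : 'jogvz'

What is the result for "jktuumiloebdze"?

jzuei

The transformation: keep one character in every 3, starting at position 1 (positions 1st, 4th, 7th, ...), then take characters alternately from the front and the back (1st, last, 2nd, 2nd-last, ...).
Applying both steps to "jktuumiloebdze": "juiez", then "jzuei".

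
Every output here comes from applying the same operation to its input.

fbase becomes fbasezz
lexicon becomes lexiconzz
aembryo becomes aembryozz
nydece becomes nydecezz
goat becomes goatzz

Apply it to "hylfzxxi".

hylfzxxizz

Each output is the input with this applied: append "zz".
Doing the same to "hylfzxxi": "hylfzxxizz".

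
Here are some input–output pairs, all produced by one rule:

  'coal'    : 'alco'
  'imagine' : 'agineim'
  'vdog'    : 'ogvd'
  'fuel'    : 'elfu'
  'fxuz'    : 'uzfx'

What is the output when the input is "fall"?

The rule is to move the first 2 characters to the end (rotate left by 2).
So "fall" becomes "llfa".

llfa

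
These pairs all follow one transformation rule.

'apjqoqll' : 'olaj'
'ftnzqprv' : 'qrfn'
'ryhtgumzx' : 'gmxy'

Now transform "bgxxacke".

The rule is to move the first 3 characters to the end (rotate left by 3), then keep every other character starting from the second (positions 2nd, 4th, 6th, ...).
Starting from "bgxxacke": after the first operation, "xackebgx"; after the second, "akbx".

akbx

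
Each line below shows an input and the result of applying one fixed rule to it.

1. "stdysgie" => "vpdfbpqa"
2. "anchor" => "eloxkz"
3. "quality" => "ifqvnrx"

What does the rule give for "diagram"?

In each case the input is transformed by: move the first 3 characters to the end (rotate left by 3), then shift every letter 3 places backward in the alphabet (wrapping around).
Applying both steps to "diagram": "gramdia", then "doxjafx".

doxjafx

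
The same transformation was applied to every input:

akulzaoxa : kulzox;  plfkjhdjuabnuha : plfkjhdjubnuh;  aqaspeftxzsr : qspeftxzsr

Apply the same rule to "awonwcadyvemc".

wonwcdyvemc

Looking at the pairs, the operation is to remove every "a".
So "awonwcadyvemc" becomes "wonwcdyvemc".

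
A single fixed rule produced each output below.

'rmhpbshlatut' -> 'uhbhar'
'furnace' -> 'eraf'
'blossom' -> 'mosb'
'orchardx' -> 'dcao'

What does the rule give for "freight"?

Rule — keep every other character starting from the first (positions 1st, 3rd, 5th, ...), then swap the first and last characters.
"freight" → "fegt" → "tegf".

tegf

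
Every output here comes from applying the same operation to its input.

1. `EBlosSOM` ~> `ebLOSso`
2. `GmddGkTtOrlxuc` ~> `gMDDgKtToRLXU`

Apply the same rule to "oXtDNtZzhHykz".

The transformation: delete the last character, then flip the case of every letter.
Starting from "oXtDNtZzhHykz": after the first operation, "oXtDNtZzhHyk"; after the second, "OxTdnTzZHhYK".

OxTdnTzZHhYK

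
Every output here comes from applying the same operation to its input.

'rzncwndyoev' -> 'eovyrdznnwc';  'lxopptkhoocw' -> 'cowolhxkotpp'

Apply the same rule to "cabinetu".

teunciab

Each output is the input with this applied: move the last 2 characters to the front (rotate right by 2), then take characters alternately from the front and the back (1st, last, 2nd, 2nd-last, ...).
Applying both steps to "cabinetu": "tucabine", then "teunciab".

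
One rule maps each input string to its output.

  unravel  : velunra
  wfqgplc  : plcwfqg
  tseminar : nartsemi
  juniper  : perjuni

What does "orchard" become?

Each output is the input with this applied: move the last 3 characters to the front (rotate right by 3).
On "orchard" that produces "ardorch".

ardorch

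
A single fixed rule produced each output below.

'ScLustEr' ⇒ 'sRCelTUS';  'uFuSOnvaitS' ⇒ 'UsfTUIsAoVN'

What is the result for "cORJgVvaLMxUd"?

In each case the input is transformed by: flip the case of every letter, then take characters alternately from the front and the back (1st, last, 2nd, 2nd-last, ...).
Applying both steps to "cORJgVvaLMxUd": "CorjGvVAlmXuD", then "CDourXjmGlvAV".

CDourXjmGlvAV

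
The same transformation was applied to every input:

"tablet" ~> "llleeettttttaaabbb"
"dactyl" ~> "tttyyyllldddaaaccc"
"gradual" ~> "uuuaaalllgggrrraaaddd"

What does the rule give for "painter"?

ttteeerrrpppaaaiiinnn

What's happening: move the last 3 characters to the front (rotate right by 3), then repeat every character 3 times.
"painter" → "terpain" → "ttteeerrrpppaaaiiinnn".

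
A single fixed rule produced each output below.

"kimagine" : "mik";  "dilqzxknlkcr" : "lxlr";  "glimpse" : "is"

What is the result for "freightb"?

Looking at the pairs, the operation is to move the first character to the end, then keep one character in every 3, starting at position 2 (positions 2nd, 5th, 8th, ...).
Working it through for "freightb": intermediate "reightbf", final "ehf".

ehf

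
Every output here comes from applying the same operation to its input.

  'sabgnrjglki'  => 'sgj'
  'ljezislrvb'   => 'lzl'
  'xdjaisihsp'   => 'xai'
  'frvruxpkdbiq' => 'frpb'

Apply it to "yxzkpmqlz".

The transformation: delete the last 2 characters, then keep one character in every 3, starting at position 1 (positions 1st, 4th, 7th, ...).
For "yxzkpmqlz", step one produces "yxzkpmq"; step two turns that into "ykq".

ykq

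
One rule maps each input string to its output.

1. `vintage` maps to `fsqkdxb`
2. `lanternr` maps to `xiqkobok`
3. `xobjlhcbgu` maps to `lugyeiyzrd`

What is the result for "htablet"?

qeyxbiq

Rule — swap each adjacent pair of characters (1↔2, 3↔4, ...), then shift every letter 3 places backward in the alphabet (wrapping around).
For "htablet" the result is "qeyxbiq".
(Check on "vintage": → "ivtngae" → "fsqkdxb" ✓)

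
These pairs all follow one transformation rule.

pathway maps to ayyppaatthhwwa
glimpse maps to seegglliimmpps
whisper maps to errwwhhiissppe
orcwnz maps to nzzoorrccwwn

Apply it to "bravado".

doobbrraavvaad

Each output is the input with this applied: double every character, then move the last 3 characters to the front (rotate right by 3).
Applying both steps to "bravado": "bbrraavvaaddoo", then "doobbrraavvaad".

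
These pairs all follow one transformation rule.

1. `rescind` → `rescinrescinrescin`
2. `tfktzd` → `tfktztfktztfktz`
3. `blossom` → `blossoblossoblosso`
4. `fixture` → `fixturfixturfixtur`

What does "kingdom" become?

The transformation: delete the last character, then write the whole string 3 times in a row.
Applying both steps to "kingdom": "kingdo", then "kingdokingdokingdo".
(Check on "fixture": → "fixtur" → "fixturfixturfixtur" ✓)

kingdokingdokingdo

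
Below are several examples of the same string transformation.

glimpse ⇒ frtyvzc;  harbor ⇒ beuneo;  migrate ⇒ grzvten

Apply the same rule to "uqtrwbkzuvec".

The pattern: shift every letter 13 places forward in the alphabet (wrapping around) — i.e. ROT13, then move the last 2 characters to the front (rotate right by 2).
Starting from "uqtrwbkzuvec": after the first operation, "hdgejoxmhirp"; after the second, "rphdgejoxmhi".

rphdgejoxmhi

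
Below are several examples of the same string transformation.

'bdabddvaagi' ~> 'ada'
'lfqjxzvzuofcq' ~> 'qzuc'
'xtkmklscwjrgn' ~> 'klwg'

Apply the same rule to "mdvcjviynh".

The rule is to keep one character in every 3, starting at position 3 (positions 3rd, 6th, 9th, ...).
Applying that to "mdvcjviynh" gives "vvn".

vvn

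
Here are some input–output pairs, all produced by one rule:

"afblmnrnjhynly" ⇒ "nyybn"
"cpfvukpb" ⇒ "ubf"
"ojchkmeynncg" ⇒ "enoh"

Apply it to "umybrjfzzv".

jzmr

What's happening: swap the front and back halves of the string, then keep one character in every 3, starting at position 1 (positions 1st, 4th, 7th, ...).
On "umybrjfzzv": the first step gives "jfzzvumybr", and the second then gives "jzmr".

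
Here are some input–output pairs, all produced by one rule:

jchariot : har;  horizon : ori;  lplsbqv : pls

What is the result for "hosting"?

In each case the input is transformed by: move the last 3 characters to the front (rotate right by 3), then keep only the last 3 characters.
For "hosting", step one produces "inghost"; step two turns that into "ost".

ost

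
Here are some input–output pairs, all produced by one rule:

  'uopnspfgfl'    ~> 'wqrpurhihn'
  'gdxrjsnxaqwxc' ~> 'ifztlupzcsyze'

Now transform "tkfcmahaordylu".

vmheocjcqtfanw

In each case the input is transformed by: shift every letter 2 places forward in the alphabet (wrapping around).
"tkfcmahaordylu" → "vmheocjcqtfanw".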